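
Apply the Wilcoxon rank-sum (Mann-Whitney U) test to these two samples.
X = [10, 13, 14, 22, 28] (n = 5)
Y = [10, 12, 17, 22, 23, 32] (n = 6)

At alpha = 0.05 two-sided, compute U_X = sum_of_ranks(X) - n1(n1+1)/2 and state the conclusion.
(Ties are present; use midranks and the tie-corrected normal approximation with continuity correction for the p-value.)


Step 1: Combine and sort all 11 observations; assign midranks.
sorted (value, group): (10,X), (10,Y), (12,Y), (13,X), (14,X), (17,Y), (22,X), (22,Y), (23,Y), (28,X), (32,Y)
ranks: 10->1.5, 10->1.5, 12->3, 13->4, 14->5, 17->6, 22->7.5, 22->7.5, 23->9, 28->10, 32->11
Step 2: Rank sum for X: R1 = 1.5 + 4 + 5 + 7.5 + 10 = 28.
Step 3: U_X = R1 - n1(n1+1)/2 = 28 - 5*6/2 = 28 - 15 = 13.
       U_Y = n1*n2 - U_X = 30 - 13 = 17.
Step 4: Ties are present, so use the tie-corrected normal approximation (with continuity correction) for the p-value.
Step 5: p-value = 0.783228; compare to alpha = 0.05. fail to reject H0.

U_X = 13, p = 0.783228, fail to reject H0 at alpha = 0.05.


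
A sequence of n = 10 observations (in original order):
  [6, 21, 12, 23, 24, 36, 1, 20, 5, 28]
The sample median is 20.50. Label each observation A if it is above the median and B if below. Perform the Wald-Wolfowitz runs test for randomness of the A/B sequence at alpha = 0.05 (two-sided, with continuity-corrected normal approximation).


Step 1: Compute median = 20.50; label A = above, B = below.
Labels in order: BABAAABBBA  (n_A = 5, n_B = 5)
Step 2: Count runs R = 6.
Step 3: Under H0 (random ordering), E[R] = 2*n_A*n_B/(n_A+n_B) + 1 = 2*5*5/10 + 1 = 6.0000.
        Var[R] = 2*n_A*n_B*(2*n_A*n_B - n_A - n_B) / ((n_A+n_B)^2 * (n_A+n_B-1)) = 2000/900 = 2.2222.
        SD[R] = 1.4907.
Step 4: R = E[R], so z = 0 with no continuity correction.
Step 5: Two-sided p-value via normal approximation = 2*(1 - Phi(|z|)) = 1.000000.
Step 6: alpha = 0.05. fail to reject H0.

R = 6, z = 0.0000, p = 1.000000, fail to reject H0.


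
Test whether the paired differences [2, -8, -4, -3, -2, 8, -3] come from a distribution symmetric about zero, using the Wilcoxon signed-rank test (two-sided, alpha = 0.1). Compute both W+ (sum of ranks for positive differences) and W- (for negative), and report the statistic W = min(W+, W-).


Step 1: Drop any zero differences (none here) and take |d_i|.
|d| = [2, 8, 4, 3, 2, 8, 3]
Step 2: Midrank |d_i| (ties get averaged ranks).
ranks: |2|->1.5, |8|->6.5, |4|->5, |3|->3.5, |2|->1.5, |8|->6.5, |3|->3.5
Step 3: Attach original signs; sum ranks with positive sign and with negative sign.
W+ = 1.5 + 6.5 = 8
W- = 6.5 + 5 + 3.5 + 1.5 + 3.5 = 20
(Check: W+ + W- = 28 should equal n(n+1)/2 = 28.)
Step 4: Test statistic W = min(W+, W-) = 8.
Step 5: Ties in |d|, so use the tie-corrected normal approximation.
        E[W] = n(n+1)/4 = 7*8/4 = 14.
        Tie groups: |d|=2 (t=2), |d|=3 (t=2), |d|=8 (t=2); sum(t^3 - t) = 18.
        Var[W] = n(n+1)(2n+1)/24 - sum(t^3-t)/48 = 840/24 - 18/48 = 34.625.
        z = (W - E[W]) / sqrt(Var[W]) = (8 - 14) / 5.8843 = -1.0197.
        Two-sided p = 2*Phi(z) = 0.307889.
Step 6: alpha = 0.1. fail to reject H0.

W+ = 8, W- = 20, W = min = 8, p = 0.307889, fail to reject H0.


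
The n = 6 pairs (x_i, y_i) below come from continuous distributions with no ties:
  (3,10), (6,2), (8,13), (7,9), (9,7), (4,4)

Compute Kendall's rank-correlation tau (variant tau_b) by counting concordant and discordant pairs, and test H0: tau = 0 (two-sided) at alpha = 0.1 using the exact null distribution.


Step 1: Enumerate the 15 unordered pairs (i,j) with i<j and classify each by sign(x_j-x_i) * sign(y_j-y_i).
  (1,2):dx=+3,dy=-8->D; (1,3):dx=+5,dy=+3->C; (1,4):dx=+4,dy=-1->D; (1,5):dx=+6,dy=-3->D
  (1,6):dx=+1,dy=-6->D; (2,3):dx=+2,dy=+11->C; (2,4):dx=+1,dy=+7->C; (2,5):dx=+3,dy=+5->C
  (2,6):dx=-2,dy=+2->D; (3,4):dx=-1,dy=-4->C; (3,5):dx=+1,dy=-6->D; (3,6):dx=-4,dy=-9->C
  (4,5):dx=+2,dy=-2->D; (4,6):dx=-3,dy=-5->C; (5,6):dx=-5,dy=-3->C
Step 2: C = 8, D = 7, total pairs = 15.
Step 3: tau = (C - D)/(n(n-1)/2) = (8 - 7)/15 = 0.066667.
Step 4: Exact two-sided p-value (enumerate n! = 720 permutations of y under H0): p = 1.000000.
Step 5: alpha = 0.1. fail to reject H0.

tau_b = 0.0667 (C=8, D=7), p = 1.000000, fail to reject H0.


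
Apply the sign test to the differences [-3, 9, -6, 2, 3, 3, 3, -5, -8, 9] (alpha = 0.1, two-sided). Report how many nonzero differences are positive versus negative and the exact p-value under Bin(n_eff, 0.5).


Step 1: Discard zero differences. Original n = 10; n_eff = number of nonzero differences = 10.
Nonzero differences (with sign): -3, +9, -6, +2, +3, +3, +3, -5, -8, +9
Step 2: Count signs: positive = 6, negative = 4.
Step 3: Under H0: P(positive) = 0.5, so the number of positives S ~ Bin(10, 0.5).
Step 4: Two-sided exact p-value = sum of Bin(10,0.5) probabilities at or below the observed probability = 0.753906.
Step 5: alpha = 0.1. fail to reject H0.

n_eff = 10, pos = 6, neg = 4, p = 0.753906, fail to reject H0.


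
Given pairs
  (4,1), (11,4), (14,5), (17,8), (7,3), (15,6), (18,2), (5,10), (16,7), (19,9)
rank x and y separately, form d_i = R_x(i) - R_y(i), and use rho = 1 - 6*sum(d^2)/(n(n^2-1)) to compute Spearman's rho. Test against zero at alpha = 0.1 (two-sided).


Step 1: Rank x and y separately (midranks; no ties here).
rank(x): 4->1, 11->4, 14->5, 17->8, 7->3, 15->6, 18->9, 5->2, 16->7, 19->10
rank(y): 1->1, 4->4, 5->5, 8->8, 3->3, 6->6, 2->2, 10->10, 7->7, 9->9
Step 2: d_i = R_x(i) - R_y(i); compute d_i^2.
  (1-1)^2=0, (4-4)^2=0, (5-5)^2=0, (8-8)^2=0, (3-3)^2=0, (6-6)^2=0, (9-2)^2=49, (2-10)^2=64, (7-7)^2=0, (10-9)^2=1
sum(d^2) = 114.
Step 3: rho = 1 - 6*114 / (10*(10^2 - 1)) = 1 - 684/990 = 0.309091.
Step 4: Under H0, t = rho * sqrt((n-2)/(1-rho^2)) = 0.9193 ~ t(8).
Step 5: Two-sided p-value from the t-distribution with 8 df = 0.384841.
Step 6: alpha = 0.1. fail to reject H0.

rho = 0.3091, p = 0.384841, fail to reject H0 at alpha = 0.1.


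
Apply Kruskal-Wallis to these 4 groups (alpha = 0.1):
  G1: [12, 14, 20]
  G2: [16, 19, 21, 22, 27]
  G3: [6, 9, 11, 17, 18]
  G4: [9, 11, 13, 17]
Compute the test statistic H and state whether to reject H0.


Step 1: Combine all N = 17 observations and assign midranks.
sorted (value, group, rank): (6,G3,1), (9,G3,2.5), (9,G4,2.5), (11,G3,4.5), (11,G4,4.5), (12,G1,6), (13,G4,7), (14,G1,8), (16,G2,9), (17,G3,10.5), (17,G4,10.5), (18,G3,12), (19,G2,13), (20,G1,14), (21,G2,15), (22,G2,16), (27,G2,17)
Step 2: Sum ranks within each group.
R_1 = 28 (n_1 = 3)
R_2 = 70 (n_2 = 5)
R_3 = 30.5 (n_3 = 5)
R_4 = 24.5 (n_4 = 4)
Step 3: H = 12/(N(N+1)) * sum(R_i^2/n_i) - 3(N+1)
     = 12/(17*18) * (28^2/3 + 70^2/5 + 30.5^2/5 + 24.5^2/4) - 3*18
     = 0.039216 * 1577.45 - 54
     = 7.860621.
Step 4: Ties present; correction factor C = 1 - 18/(17^3 - 17) = 0.996324. Corrected H = 7.860621 / 0.996324 = 7.889627.
Step 5: Under H0, H ~ chi^2(3); p-value = 0.048349.
Step 6: alpha = 0.1. reject H0.

H = 7.8896, df = 3, p = 0.048349, reject H0.


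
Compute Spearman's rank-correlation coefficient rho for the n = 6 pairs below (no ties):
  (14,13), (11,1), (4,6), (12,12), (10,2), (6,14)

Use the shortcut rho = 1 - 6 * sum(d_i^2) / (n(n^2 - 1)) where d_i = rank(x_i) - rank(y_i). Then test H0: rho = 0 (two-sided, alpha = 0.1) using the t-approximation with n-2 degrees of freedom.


Step 1: Rank x and y separately (midranks; no ties here).
rank(x): 14->6, 11->4, 4->1, 12->5, 10->3, 6->2
rank(y): 13->5, 1->1, 6->3, 12->4, 2->2, 14->6
Step 2: d_i = R_x(i) - R_y(i); compute d_i^2.
  (6-5)^2=1, (4-1)^2=9, (1-3)^2=4, (5-4)^2=1, (3-2)^2=1, (2-6)^2=16
sum(d^2) = 32.
Step 3: rho = 1 - 6*32 / (6*(6^2 - 1)) = 1 - 192/210 = 0.085714.
Step 4: Under H0, t = rho * sqrt((n-2)/(1-rho^2)) = 0.1721 ~ t(4).
Step 5: Two-sided p-value from the t-distribution with 4 df = 0.871743.
Step 6: alpha = 0.1. fail to reject H0.

rho = 0.0857, p = 0.871743, fail to reject H0 at alpha = 0.1.


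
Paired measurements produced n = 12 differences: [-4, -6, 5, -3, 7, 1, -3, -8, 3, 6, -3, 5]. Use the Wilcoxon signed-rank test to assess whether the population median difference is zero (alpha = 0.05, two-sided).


Step 1: Drop any zero differences (none here) and take |d_i|.
|d| = [4, 6, 5, 3, 7, 1, 3, 8, 3, 6, 3, 5]
Step 2: Midrank |d_i| (ties get averaged ranks).
ranks: |4|->6, |6|->9.5, |5|->7.5, |3|->3.5, |7|->11, |1|->1, |3|->3.5, |8|->12, |3|->3.5, |6|->9.5, |3|->3.5, |5|->7.5
Step 3: Attach original signs; sum ranks with positive sign and with negative sign.
W+ = 7.5 + 11 + 1 + 3.5 + 9.5 + 7.5 = 40
W- = 6 + 9.5 + 3.5 + 3.5 + 12 + 3.5 = 38
(Check: W+ + W- = 78 should equal n(n+1)/2 = 78.)
Step 4: Test statistic W = min(W+, W-) = 38.
Step 5: Ties in |d|, so use the tie-corrected normal approximation.
        E[W] = n(n+1)/4 = 12*13/4 = 39.
        Tie groups: |d|=3 (t=4), |d|=5 (t=2), |d|=6 (t=2); sum(t^3 - t) = 72.
        Var[W] = n(n+1)(2n+1)/24 - sum(t^3-t)/48 = 3900/24 - 72/48 = 161.
        z = (W - E[W]) / sqrt(Var[W]) = (38 - 39) / 12.6886 = -0.0788.
        Two-sided p = 2*Phi(z) = 0.937183.
Step 6: alpha = 0.05. fail to reject H0.

W+ = 40, W- = 38, W = min = 38, p = 0.937183, fail to reject H0.


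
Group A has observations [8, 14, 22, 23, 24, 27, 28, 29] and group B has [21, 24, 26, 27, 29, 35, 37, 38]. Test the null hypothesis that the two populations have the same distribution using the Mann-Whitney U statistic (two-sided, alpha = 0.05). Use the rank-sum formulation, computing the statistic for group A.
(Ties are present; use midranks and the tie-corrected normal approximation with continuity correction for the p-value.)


Step 1: Combine and sort all 16 observations; assign midranks.
sorted (value, group): (8,X), (14,X), (21,Y), (22,X), (23,X), (24,X), (24,Y), (26,Y), (27,X), (27,Y), (28,X), (29,X), (29,Y), (35,Y), (37,Y), (38,Y)
ranks: 8->1, 14->2, 21->3, 22->4, 23->5, 24->6.5, 24->6.5, 26->8, 27->9.5, 27->9.5, 28->11, 29->12.5, 29->12.5, 35->14, 37->15, 38->16
Step 2: Rank sum for X: R1 = 1 + 2 + 4 + 5 + 6.5 + 9.5 + 11 + 12.5 = 51.5.
Step 3: U_X = R1 - n1(n1+1)/2 = 51.5 - 8*9/2 = 51.5 - 36 = 15.5.
       U_Y = n1*n2 - U_X = 64 - 15.5 = 48.5.
Step 4: Ties are present, so use the tie-corrected normal approximation (with continuity correction) for the p-value.
Step 5: p-value = 0.092171; compare to alpha = 0.05. fail to reject H0.

U_X = 15.5, p = 0.092171, fail to reject H0 at alpha = 0.05.


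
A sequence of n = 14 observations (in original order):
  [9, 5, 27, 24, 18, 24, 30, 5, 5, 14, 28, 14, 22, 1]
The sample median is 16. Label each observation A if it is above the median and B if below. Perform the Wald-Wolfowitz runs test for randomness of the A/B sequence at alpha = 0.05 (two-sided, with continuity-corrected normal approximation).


Step 1: Compute median = 16; label A = above, B = below.
Labels in order: BBAAAAABBBABAB  (n_A = 7, n_B = 7)
Step 2: Count runs R = 7.
Step 3: Under H0 (random ordering), E[R] = 2*n_A*n_B/(n_A+n_B) + 1 = 2*7*7/14 + 1 = 8.0000.
        Var[R] = 2*n_A*n_B*(2*n_A*n_B - n_A - n_B) / ((n_A+n_B)^2 * (n_A+n_B-1)) = 8232/2548 = 3.2308.
        SD[R] = 1.7974.
Step 4: Continuity-corrected z = (R + 0.5 - E[R]) / SD[R] = (7 + 0.5 - 8.0000) / 1.7974 = -0.2782.
Step 5: Two-sided p-value via normal approximation = 2*(1 - Phi(|z|)) = 0.780879.
Step 6: alpha = 0.05. fail to reject H0.

R = 7, z = -0.2782, p = 0.780879, fail to reject H0.


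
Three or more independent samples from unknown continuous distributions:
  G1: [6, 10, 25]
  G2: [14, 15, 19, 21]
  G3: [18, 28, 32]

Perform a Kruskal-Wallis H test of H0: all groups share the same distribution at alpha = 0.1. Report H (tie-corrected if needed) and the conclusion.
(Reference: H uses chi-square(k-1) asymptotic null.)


Step 1: Combine all N = 10 observations and assign midranks.
sorted (value, group, rank): (6,G1,1), (10,G1,2), (14,G2,3), (15,G2,4), (18,G3,5), (19,G2,6), (21,G2,7), (25,G1,8), (28,G3,9), (32,G3,10)
Step 2: Sum ranks within each group.
R_1 = 11 (n_1 = 3)
R_2 = 20 (n_2 = 4)
R_3 = 24 (n_3 = 3)
Step 3: H = 12/(N(N+1)) * sum(R_i^2/n_i) - 3(N+1)
     = 12/(10*11) * (11^2/3 + 20^2/4 + 24^2/3) - 3*11
     = 0.109091 * 332.333 - 33
     = 3.254545.
Step 4: No ties, so H is used without correction.
Step 5: Under H0, H ~ chi^2(2); p-value = 0.196465.
Step 6: alpha = 0.1. fail to reject H0.

H = 3.2545, df = 2, p = 0.196465, fail to reject H0.


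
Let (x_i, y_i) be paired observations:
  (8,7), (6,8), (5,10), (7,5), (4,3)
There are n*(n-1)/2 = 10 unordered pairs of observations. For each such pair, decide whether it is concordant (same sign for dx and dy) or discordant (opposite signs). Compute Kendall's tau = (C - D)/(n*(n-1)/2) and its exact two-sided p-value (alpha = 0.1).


Step 1: Enumerate the 10 unordered pairs (i,j) with i<j and classify each by sign(x_j-x_i) * sign(y_j-y_i).
  (1,2):dx=-2,dy=+1->D; (1,3):dx=-3,dy=+3->D; (1,4):dx=-1,dy=-2->C; (1,5):dx=-4,dy=-4->C
  (2,3):dx=-1,dy=+2->D; (2,4):dx=+1,dy=-3->D; (2,5):dx=-2,dy=-5->C; (3,4):dx=+2,dy=-5->D
  (3,5):dx=-1,dy=-7->C; (4,5):dx=-3,dy=-2->C
Step 2: C = 5, D = 5, total pairs = 10.
Step 3: tau = (C - D)/(n(n-1)/2) = (5 - 5)/10 = 0.000000.
Step 4: Exact two-sided p-value (enumerate n! = 120 permutations of y under H0): p = 1.000000.
Step 5: alpha = 0.1. fail to reject H0.

tau_b = 0.0000 (C=5, D=5), p = 1.000000, fail to reject H0.


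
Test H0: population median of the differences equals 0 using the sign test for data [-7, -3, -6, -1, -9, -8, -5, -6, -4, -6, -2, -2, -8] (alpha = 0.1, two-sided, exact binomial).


Step 1: Discard zero differences. Original n = 13; n_eff = number of nonzero differences = 13.
Nonzero differences (with sign): -7, -3, -6, -1, -9, -8, -5, -6, -4, -6, -2, -2, -8
Step 2: Count signs: positive = 0, negative = 13.
Step 3: Under H0: P(positive) = 0.5, so the number of positives S ~ Bin(13, 0.5).
Step 4: Two-sided exact p-value = sum of Bin(13,0.5) probabilities at or below the observed probability = 0.000244.
Step 5: alpha = 0.1. reject H0.

n_eff = 13, pos = 0, neg = 13, p = 0.000244, reject H0.


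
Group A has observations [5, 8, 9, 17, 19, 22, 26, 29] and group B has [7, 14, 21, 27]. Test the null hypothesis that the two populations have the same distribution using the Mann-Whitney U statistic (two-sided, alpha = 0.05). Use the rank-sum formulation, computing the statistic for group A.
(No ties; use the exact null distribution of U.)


Step 1: Combine and sort all 12 observations; assign midranks.
sorted (value, group): (5,X), (7,Y), (8,X), (9,X), (14,Y), (17,X), (19,X), (21,Y), (22,X), (26,X), (27,Y), (29,X)
ranks: 5->1, 7->2, 8->3, 9->4, 14->5, 17->6, 19->7, 21->8, 22->9, 26->10, 27->11, 29->12
Step 2: Rank sum for X: R1 = 1 + 3 + 4 + 6 + 7 + 9 + 10 + 12 = 52.
Step 3: U_X = R1 - n1(n1+1)/2 = 52 - 8*9/2 = 52 - 36 = 16.
       U_Y = n1*n2 - U_X = 32 - 16 = 16.
Step 4: No ties, so the exact null distribution of U (based on enumerating the C(12,8) = 495 equally likely rank assignments) gives the two-sided p-value.
Step 5: p-value = 1.000000; compare to alpha = 0.05. fail to reject H0.

U_X = 16, p = 1.000000, fail to reject H0 at alpha = 0.05.


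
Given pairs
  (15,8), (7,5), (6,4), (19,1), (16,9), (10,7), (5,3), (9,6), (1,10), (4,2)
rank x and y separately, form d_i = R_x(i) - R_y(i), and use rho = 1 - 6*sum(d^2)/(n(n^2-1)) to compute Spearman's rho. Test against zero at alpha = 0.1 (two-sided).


Step 1: Rank x and y separately (midranks; no ties here).
rank(x): 15->8, 7->5, 6->4, 19->10, 16->9, 10->7, 5->3, 9->6, 1->1, 4->2
rank(y): 8->8, 5->5, 4->4, 1->1, 9->9, 7->7, 3->3, 6->6, 10->10, 2->2
Step 2: d_i = R_x(i) - R_y(i); compute d_i^2.
  (8-8)^2=0, (5-5)^2=0, (4-4)^2=0, (10-1)^2=81, (9-9)^2=0, (7-7)^2=0, (3-3)^2=0, (6-6)^2=0, (1-10)^2=81, (2-2)^2=0
sum(d^2) = 162.
Step 3: rho = 1 - 6*162 / (10*(10^2 - 1)) = 1 - 972/990 = 0.018182.
Step 4: Under H0, t = rho * sqrt((n-2)/(1-rho^2)) = 0.0514 ~ t(8).
Step 5: Two-sided p-value from the t-distribution with 8 df = 0.960240.
Step 6: alpha = 0.1. fail to reject H0.

rho = 0.0182, p = 0.960240, fail to reject H0 at alpha = 0.1.


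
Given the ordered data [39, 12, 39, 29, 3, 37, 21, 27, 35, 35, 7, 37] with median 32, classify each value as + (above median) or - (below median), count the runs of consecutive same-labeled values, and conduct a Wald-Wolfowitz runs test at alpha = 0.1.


Step 1: Compute median = 32; label A = above, B = below.
Labels in order: ABABBABBAABA  (n_A = 6, n_B = 6)
Step 2: Count runs R = 9.
Step 3: Under H0 (random ordering), E[R] = 2*n_A*n_B/(n_A+n_B) + 1 = 2*6*6/12 + 1 = 7.0000.
        Var[R] = 2*n_A*n_B*(2*n_A*n_B - n_A - n_B) / ((n_A+n_B)^2 * (n_A+n_B-1)) = 4320/1584 = 2.7273.
        SD[R] = 1.6514.
Step 4: Continuity-corrected z = (R - 0.5 - E[R]) / SD[R] = (9 - 0.5 - 7.0000) / 1.6514 = 0.9083.
Step 5: Two-sided p-value via normal approximation = 2*(1 - Phi(|z|)) = 0.363722.
Step 6: alpha = 0.1. fail to reject H0.

R = 9, z = 0.9083, p = 0.363722, fail to reject H0.


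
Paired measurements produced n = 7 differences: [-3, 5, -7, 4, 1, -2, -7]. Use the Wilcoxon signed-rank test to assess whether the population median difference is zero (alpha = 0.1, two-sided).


Step 1: Drop any zero differences (none here) and take |d_i|.
|d| = [3, 5, 7, 4, 1, 2, 7]
Step 2: Midrank |d_i| (ties get averaged ranks).
ranks: |3|->3, |5|->5, |7|->6.5, |4|->4, |1|->1, |2|->2, |7|->6.5
Step 3: Attach original signs; sum ranks with positive sign and with negative sign.
W+ = 5 + 4 + 1 = 10
W- = 3 + 6.5 + 2 + 6.5 = 18
(Check: W+ + W- = 28 should equal n(n+1)/2 = 28.)
Step 4: Test statistic W = min(W+, W-) = 10.
Step 5: Ties in |d|, so use the tie-corrected normal approximation.
        E[W] = n(n+1)/4 = 7*8/4 = 14.
        Tie groups: |d|=7 (t=2); sum(t^3 - t) = 6.
        Var[W] = n(n+1)(2n+1)/24 - sum(t^3-t)/48 = 840/24 - 6/48 = 34.875.
        z = (W - E[W]) / sqrt(Var[W]) = (10 - 14) / 5.9055 = -0.6773.
        Two-sided p = 2*Phi(z) = 0.498194.
Step 6: alpha = 0.1. fail to reject H0.

W+ = 10, W- = 18, W = min = 10, p = 0.498194, fail to reject H0.


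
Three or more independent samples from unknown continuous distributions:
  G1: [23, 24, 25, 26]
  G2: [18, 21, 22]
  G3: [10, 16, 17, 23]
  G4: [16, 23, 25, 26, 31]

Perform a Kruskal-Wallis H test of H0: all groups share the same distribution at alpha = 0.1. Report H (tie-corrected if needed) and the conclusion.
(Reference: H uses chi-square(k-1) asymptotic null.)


Step 1: Combine all N = 16 observations and assign midranks.
sorted (value, group, rank): (10,G3,1), (16,G3,2.5), (16,G4,2.5), (17,G3,4), (18,G2,5), (21,G2,6), (22,G2,7), (23,G1,9), (23,G3,9), (23,G4,9), (24,G1,11), (25,G1,12.5), (25,G4,12.5), (26,G1,14.5), (26,G4,14.5), (31,G4,16)
Step 2: Sum ranks within each group.
R_1 = 47 (n_1 = 4)
R_2 = 18 (n_2 = 3)
R_3 = 16.5 (n_3 = 4)
R_4 = 54.5 (n_4 = 5)
Step 3: H = 12/(N(N+1)) * sum(R_i^2/n_i) - 3(N+1)
     = 12/(16*17) * (47^2/4 + 18^2/3 + 16.5^2/4 + 54.5^2/5) - 3*17
     = 0.044118 * 1322.36 - 51
     = 7.339522.
Step 4: Ties present; correction factor C = 1 - 42/(16^3 - 16) = 0.989706. Corrected H = 7.339522 / 0.989706 = 7.415862.
Step 5: Under H0, H ~ chi^2(3); p-value = 0.059760.
Step 6: alpha = 0.1. reject H0.

H = 7.4159, df = 3, p = 0.059760, reject H0.


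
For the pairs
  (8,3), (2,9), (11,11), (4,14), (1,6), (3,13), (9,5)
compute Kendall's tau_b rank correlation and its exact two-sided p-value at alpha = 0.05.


Step 1: Enumerate the 21 unordered pairs (i,j) with i<j and classify each by sign(x_j-x_i) * sign(y_j-y_i).
  (1,2):dx=-6,dy=+6->D; (1,3):dx=+3,dy=+8->C; (1,4):dx=-4,dy=+11->D; (1,5):dx=-7,dy=+3->D
  (1,6):dx=-5,dy=+10->D; (1,7):dx=+1,dy=+2->C; (2,3):dx=+9,dy=+2->C; (2,4):dx=+2,dy=+5->C
  (2,5):dx=-1,dy=-3->C; (2,6):dx=+1,dy=+4->C; (2,7):dx=+7,dy=-4->D; (3,4):dx=-7,dy=+3->D
  (3,5):dx=-10,dy=-5->C; (3,6):dx=-8,dy=+2->D; (3,7):dx=-2,dy=-6->C; (4,5):dx=-3,dy=-8->C
  (4,6):dx=-1,dy=-1->C; (4,7):dx=+5,dy=-9->D; (5,6):dx=+2,dy=+7->C; (5,7):dx=+8,dy=-1->D
  (6,7):dx=+6,dy=-8->D
Step 2: C = 11, D = 10, total pairs = 21.
Step 3: tau = (C - D)/(n(n-1)/2) = (11 - 10)/21 = 0.047619.
Step 4: Exact two-sided p-value (enumerate n! = 5040 permutations of y under H0): p = 1.000000.
Step 5: alpha = 0.05. fail to reject H0.

tau_b = 0.0476 (C=11, D=10), p = 1.000000, fail to reject H0.


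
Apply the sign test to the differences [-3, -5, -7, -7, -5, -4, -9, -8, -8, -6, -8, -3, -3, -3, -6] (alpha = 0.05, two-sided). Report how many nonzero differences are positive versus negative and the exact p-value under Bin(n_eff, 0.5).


Step 1: Discard zero differences. Original n = 15; n_eff = number of nonzero differences = 15.
Nonzero differences (with sign): -3, -5, -7, -7, -5, -4, -9, -8, -8, -6, -8, -3, -3, -3, -6
Step 2: Count signs: positive = 0, negative = 15.
Step 3: Under H0: P(positive) = 0.5, so the number of positives S ~ Bin(15, 0.5).
Step 4: Two-sided exact p-value = sum of Bin(15,0.5) probabilities at or below the observed probability = 0.000061.
Step 5: alpha = 0.05. reject H0.

n_eff = 15, pos = 0, neg = 15, p = 0.000061, reject H0.


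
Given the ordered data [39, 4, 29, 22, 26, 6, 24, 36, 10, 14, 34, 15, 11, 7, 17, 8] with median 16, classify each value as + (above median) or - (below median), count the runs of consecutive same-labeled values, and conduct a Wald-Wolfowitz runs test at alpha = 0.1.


Step 1: Compute median = 16; label A = above, B = below.
Labels in order: ABAAABAABBABBBAB  (n_A = 8, n_B = 8)
Step 2: Count runs R = 10.
Step 3: Under H0 (random ordering), E[R] = 2*n_A*n_B/(n_A+n_B) + 1 = 2*8*8/16 + 1 = 9.0000.
        Var[R] = 2*n_A*n_B*(2*n_A*n_B - n_A - n_B) / ((n_A+n_B)^2 * (n_A+n_B-1)) = 14336/3840 = 3.7333.
        SD[R] = 1.9322.
Step 4: Continuity-corrected z = (R - 0.5 - E[R]) / SD[R] = (10 - 0.5 - 9.0000) / 1.9322 = 0.2588.
Step 5: Two-sided p-value via normal approximation = 2*(1 - Phi(|z|)) = 0.795809.
Step 6: alpha = 0.1. fail to reject H0.

R = 10, z = 0.2588, p = 0.795809, fail to reject H0.


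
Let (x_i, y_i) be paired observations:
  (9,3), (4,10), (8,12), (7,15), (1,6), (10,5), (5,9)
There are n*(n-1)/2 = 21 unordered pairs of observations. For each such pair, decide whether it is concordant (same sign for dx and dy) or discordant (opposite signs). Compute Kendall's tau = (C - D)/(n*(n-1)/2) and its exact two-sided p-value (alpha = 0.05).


Step 1: Enumerate the 21 unordered pairs (i,j) with i<j and classify each by sign(x_j-x_i) * sign(y_j-y_i).
  (1,2):dx=-5,dy=+7->D; (1,3):dx=-1,dy=+9->D; (1,4):dx=-2,dy=+12->D; (1,5):dx=-8,dy=+3->D
  (1,6):dx=+1,dy=+2->C; (1,7):dx=-4,dy=+6->D; (2,3):dx=+4,dy=+2->C; (2,4):dx=+3,dy=+5->C
  (2,5):dx=-3,dy=-4->C; (2,6):dx=+6,dy=-5->D; (2,7):dx=+1,dy=-1->D; (3,4):dx=-1,dy=+3->D
  (3,5):dx=-7,dy=-6->C; (3,6):dx=+2,dy=-7->D; (3,7):dx=-3,dy=-3->C; (4,5):dx=-6,dy=-9->C
  (4,6):dx=+3,dy=-10->D; (4,7):dx=-2,dy=-6->C; (5,6):dx=+9,dy=-1->D; (5,7):dx=+4,dy=+3->C
  (6,7):dx=-5,dy=+4->D
Step 2: C = 9, D = 12, total pairs = 21.
Step 3: tau = (C - D)/(n(n-1)/2) = (9 - 12)/21 = -0.142857.
Step 4: Exact two-sided p-value (enumerate n! = 5040 permutations of y under H0): p = 0.772619.
Step 5: alpha = 0.05. fail to reject H0.

tau_b = -0.1429 (C=9, D=12), p = 0.772619, fail to reject H0.


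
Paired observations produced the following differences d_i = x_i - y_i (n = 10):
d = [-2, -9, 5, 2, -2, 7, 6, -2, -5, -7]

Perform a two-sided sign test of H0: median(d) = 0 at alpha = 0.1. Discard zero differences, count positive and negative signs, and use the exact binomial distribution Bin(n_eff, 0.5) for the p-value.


Step 1: Discard zero differences. Original n = 10; n_eff = number of nonzero differences = 10.
Nonzero differences (with sign): -2, -9, +5, +2, -2, +7, +6, -2, -5, -7
Step 2: Count signs: positive = 4, negative = 6.
Step 3: Under H0: P(positive) = 0.5, so the number of positives S ~ Bin(10, 0.5).
Step 4: Two-sided exact p-value = sum of Bin(10,0.5) probabilities at or below the observed probability = 0.753906.
Step 5: alpha = 0.1. fail to reject H0.

n_eff = 10, pos = 4, neg = 6, p = 0.753906, fail to reject H0.


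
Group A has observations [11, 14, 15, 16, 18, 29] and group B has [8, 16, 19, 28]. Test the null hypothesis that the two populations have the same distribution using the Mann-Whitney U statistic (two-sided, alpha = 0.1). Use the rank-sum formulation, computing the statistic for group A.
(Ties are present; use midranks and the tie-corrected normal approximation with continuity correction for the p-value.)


Step 1: Combine and sort all 10 observations; assign midranks.
sorted (value, group): (8,Y), (11,X), (14,X), (15,X), (16,X), (16,Y), (18,X), (19,Y), (28,Y), (29,X)
ranks: 8->1, 11->2, 14->3, 15->4, 16->5.5, 16->5.5, 18->7, 19->8, 28->9, 29->10
Step 2: Rank sum for X: R1 = 2 + 3 + 4 + 5.5 + 7 + 10 = 31.5.
Step 3: U_X = R1 - n1(n1+1)/2 = 31.5 - 6*7/2 = 31.5 - 21 = 10.5.
       U_Y = n1*n2 - U_X = 24 - 10.5 = 13.5.
Step 4: Ties are present, so use the tie-corrected normal approximation (with continuity correction) for the p-value.
Step 5: p-value = 0.830664; compare to alpha = 0.1. fail to reject H0.

U_X = 10.5, p = 0.830664, fail to reject H0 at alpha = 0.1.


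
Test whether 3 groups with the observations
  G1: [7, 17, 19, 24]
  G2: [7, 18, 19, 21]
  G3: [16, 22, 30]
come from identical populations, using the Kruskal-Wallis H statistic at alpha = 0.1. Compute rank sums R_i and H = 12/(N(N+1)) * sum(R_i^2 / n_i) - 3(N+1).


Step 1: Combine all N = 11 observations and assign midranks.
sorted (value, group, rank): (7,G1,1.5), (7,G2,1.5), (16,G3,3), (17,G1,4), (18,G2,5), (19,G1,6.5), (19,G2,6.5), (21,G2,8), (22,G3,9), (24,G1,10), (30,G3,11)
Step 2: Sum ranks within each group.
R_1 = 22 (n_1 = 4)
R_2 = 21 (n_2 = 4)
R_3 = 23 (n_3 = 3)
Step 3: H = 12/(N(N+1)) * sum(R_i^2/n_i) - 3(N+1)
     = 12/(11*12) * (22^2/4 + 21^2/4 + 23^2/3) - 3*12
     = 0.090909 * 407.583 - 36
     = 1.053030.
Step 4: Ties present; correction factor C = 1 - 12/(11^3 - 11) = 0.990909. Corrected H = 1.053030 / 0.990909 = 1.062691.
Step 5: Under H0, H ~ chi^2(2); p-value = 0.587813.
Step 6: alpha = 0.1. fail to reject H0.

H = 1.0627, df = 2, p = 0.587813, fail to reject H0.


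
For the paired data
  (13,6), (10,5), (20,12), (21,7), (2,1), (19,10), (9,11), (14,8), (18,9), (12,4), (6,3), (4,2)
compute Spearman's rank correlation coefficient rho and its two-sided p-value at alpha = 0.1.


Step 1: Rank x and y separately (midranks; no ties here).
rank(x): 13->7, 10->5, 20->11, 21->12, 2->1, 19->10, 9->4, 14->8, 18->9, 12->6, 6->3, 4->2
rank(y): 6->6, 5->5, 12->12, 7->7, 1->1, 10->10, 11->11, 8->8, 9->9, 4->4, 3->3, 2->2
Step 2: d_i = R_x(i) - R_y(i); compute d_i^2.
  (7-6)^2=1, (5-5)^2=0, (11-12)^2=1, (12-7)^2=25, (1-1)^2=0, (10-10)^2=0, (4-11)^2=49, (8-8)^2=0, (9-9)^2=0, (6-4)^2=4, (3-3)^2=0, (2-2)^2=0
sum(d^2) = 80.
Step 3: rho = 1 - 6*80 / (12*(12^2 - 1)) = 1 - 480/1716 = 0.720280.
Step 4: Under H0, t = rho * sqrt((n-2)/(1-rho^2)) = 3.2835 ~ t(10).
Step 5: Two-sided p-value from the t-distribution with 10 df = 0.008240.
Step 6: alpha = 0.1. reject H0.

rho = 0.7203, p = 0.008240, reject H0 at alpha = 0.1.


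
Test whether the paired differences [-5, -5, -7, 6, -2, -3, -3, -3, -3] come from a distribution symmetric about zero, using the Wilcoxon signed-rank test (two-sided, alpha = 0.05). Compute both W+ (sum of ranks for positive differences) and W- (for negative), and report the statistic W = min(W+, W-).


Step 1: Drop any zero differences (none here) and take |d_i|.
|d| = [5, 5, 7, 6, 2, 3, 3, 3, 3]
Step 2: Midrank |d_i| (ties get averaged ranks).
ranks: |5|->6.5, |5|->6.5, |7|->9, |6|->8, |2|->1, |3|->3.5, |3|->3.5, |3|->3.5, |3|->3.5
Step 3: Attach original signs; sum ranks with positive sign and with negative sign.
W+ = 8 = 8
W- = 6.5 + 6.5 + 9 + 1 + 3.5 + 3.5 + 3.5 + 3.5 = 37
(Check: W+ + W- = 45 should equal n(n+1)/2 = 45.)
Step 4: Test statistic W = min(W+, W-) = 8.
Step 5: Ties in |d|, so use the tie-corrected normal approximation.
        E[W] = n(n+1)/4 = 9*10/4 = 22.5.
        Tie groups: |d|=3 (t=4), |d|=5 (t=2); sum(t^3 - t) = 66.
        Var[W] = n(n+1)(2n+1)/24 - sum(t^3-t)/48 = 1710/24 - 66/48 = 69.875.
        z = (W - E[W]) / sqrt(Var[W]) = (8 - 22.5) / 8.3591 = -1.7346.
        Two-sided p = 2*Phi(z) = 0.082806.
Step 6: alpha = 0.05. fail to reject H0.

W+ = 8, W- = 37, W = min = 8, p = 0.082806, fail to reject H0.


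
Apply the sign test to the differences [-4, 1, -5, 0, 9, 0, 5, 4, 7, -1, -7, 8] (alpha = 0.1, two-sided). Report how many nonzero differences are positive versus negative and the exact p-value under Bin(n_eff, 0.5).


Step 1: Discard zero differences. Original n = 12; n_eff = number of nonzero differences = 10.
Nonzero differences (with sign): -4, +1, -5, +9, +5, +4, +7, -1, -7, +8
Step 2: Count signs: positive = 6, negative = 4.
Step 3: Under H0: P(positive) = 0.5, so the number of positives S ~ Bin(10, 0.5).
Step 4: Two-sided exact p-value = sum of Bin(10,0.5) probabilities at or below the observed probability = 0.753906.
Step 5: alpha = 0.1. fail to reject H0.

n_eff = 10, pos = 6, neg = 4, p = 0.753906, fail to reject H0.


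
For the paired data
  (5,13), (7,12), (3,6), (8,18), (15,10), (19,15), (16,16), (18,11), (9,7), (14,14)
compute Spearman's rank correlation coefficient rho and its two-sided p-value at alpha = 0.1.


Step 1: Rank x and y separately (midranks; no ties here).
rank(x): 5->2, 7->3, 3->1, 8->4, 15->7, 19->10, 16->8, 18->9, 9->5, 14->6
rank(y): 13->6, 12->5, 6->1, 18->10, 10->3, 15->8, 16->9, 11->4, 7->2, 14->7
Step 2: d_i = R_x(i) - R_y(i); compute d_i^2.
  (2-6)^2=16, (3-5)^2=4, (1-1)^2=0, (4-10)^2=36, (7-3)^2=16, (10-8)^2=4, (8-9)^2=1, (9-4)^2=25, (5-2)^2=9, (6-7)^2=1
sum(d^2) = 112.
Step 3: rho = 1 - 6*112 / (10*(10^2 - 1)) = 1 - 672/990 = 0.321212.
Step 4: Under H0, t = rho * sqrt((n-2)/(1-rho^2)) = 0.9594 ~ t(8).
Step 5: Two-sided p-value from the t-distribution with 8 df = 0.365468.
Step 6: alpha = 0.1. fail to reject H0.

rho = 0.3212, p = 0.365468, fail to reject H0 at alpha = 0.1.


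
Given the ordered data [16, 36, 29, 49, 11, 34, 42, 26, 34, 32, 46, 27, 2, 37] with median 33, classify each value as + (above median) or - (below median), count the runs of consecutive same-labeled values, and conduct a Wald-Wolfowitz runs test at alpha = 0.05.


Step 1: Compute median = 33; label A = above, B = below.
Labels in order: BABABAABABABBA  (n_A = 7, n_B = 7)
Step 2: Count runs R = 12.
Step 3: Under H0 (random ordering), E[R] = 2*n_A*n_B/(n_A+n_B) + 1 = 2*7*7/14 + 1 = 8.0000.
        Var[R] = 2*n_A*n_B*(2*n_A*n_B - n_A - n_B) / ((n_A+n_B)^2 * (n_A+n_B-1)) = 8232/2548 = 3.2308.
        SD[R] = 1.7974.
Step 4: Continuity-corrected z = (R - 0.5 - E[R]) / SD[R] = (12 - 0.5 - 8.0000) / 1.7974 = 1.9472.
Step 5: Two-sided p-value via normal approximation = 2*(1 - Phi(|z|)) = 0.051508.
Step 6: alpha = 0.05. fail to reject H0.

R = 12, z = 1.9472, p = 0.051508, fail to reject H0.


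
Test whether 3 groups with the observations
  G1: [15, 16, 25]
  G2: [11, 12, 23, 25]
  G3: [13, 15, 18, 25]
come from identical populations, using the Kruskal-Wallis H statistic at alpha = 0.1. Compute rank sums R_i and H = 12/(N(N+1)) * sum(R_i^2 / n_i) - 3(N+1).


Step 1: Combine all N = 11 observations and assign midranks.
sorted (value, group, rank): (11,G2,1), (12,G2,2), (13,G3,3), (15,G1,4.5), (15,G3,4.5), (16,G1,6), (18,G3,7), (23,G2,8), (25,G1,10), (25,G2,10), (25,G3,10)
Step 2: Sum ranks within each group.
R_1 = 20.5 (n_1 = 3)
R_2 = 21 (n_2 = 4)
R_3 = 24.5 (n_3 = 4)
Step 3: H = 12/(N(N+1)) * sum(R_i^2/n_i) - 3(N+1)
     = 12/(11*12) * (20.5^2/3 + 21^2/4 + 24.5^2/4) - 3*12
     = 0.090909 * 400.396 - 36
     = 0.399621.
Step 4: Ties present; correction factor C = 1 - 30/(11^3 - 11) = 0.977273. Corrected H = 0.399621 / 0.977273 = 0.408915.
Step 5: Under H0, H ~ chi^2(2); p-value = 0.815089.
Step 6: alpha = 0.1. fail to reject H0.

H = 0.4089, df = 2, p = 0.815089, fail to reject H0.


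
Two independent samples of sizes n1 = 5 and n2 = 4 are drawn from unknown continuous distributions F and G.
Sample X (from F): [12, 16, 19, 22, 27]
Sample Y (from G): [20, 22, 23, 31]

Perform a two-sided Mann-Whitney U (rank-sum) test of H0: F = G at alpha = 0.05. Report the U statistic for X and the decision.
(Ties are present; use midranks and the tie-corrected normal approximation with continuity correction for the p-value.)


Step 1: Combine and sort all 9 observations; assign midranks.
sorted (value, group): (12,X), (16,X), (19,X), (20,Y), (22,X), (22,Y), (23,Y), (27,X), (31,Y)
ranks: 12->1, 16->2, 19->3, 20->4, 22->5.5, 22->5.5, 23->7, 27->8, 31->9
Step 2: Rank sum for X: R1 = 1 + 2 + 3 + 5.5 + 8 = 19.5.
Step 3: U_X = R1 - n1(n1+1)/2 = 19.5 - 5*6/2 = 19.5 - 15 = 4.5.
       U_Y = n1*n2 - U_X = 20 - 4.5 = 15.5.
Step 4: Ties are present, so use the tie-corrected normal approximation (with continuity correction) for the p-value.
Step 5: p-value = 0.218742; compare to alpha = 0.05. fail to reject H0.

U_X = 4.5, p = 0.218742, fail to reject H0 at alpha = 0.05.


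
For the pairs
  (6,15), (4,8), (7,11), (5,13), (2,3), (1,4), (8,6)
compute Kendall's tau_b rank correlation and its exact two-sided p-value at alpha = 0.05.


Step 1: Enumerate the 21 unordered pairs (i,j) with i<j and classify each by sign(x_j-x_i) * sign(y_j-y_i).
  (1,2):dx=-2,dy=-7->C; (1,3):dx=+1,dy=-4->D; (1,4):dx=-1,dy=-2->C; (1,5):dx=-4,dy=-12->C
  (1,6):dx=-5,dy=-11->C; (1,7):dx=+2,dy=-9->D; (2,3):dx=+3,dy=+3->C; (2,4):dx=+1,dy=+5->C
  (2,5):dx=-2,dy=-5->C; (2,6):dx=-3,dy=-4->C; (2,7):dx=+4,dy=-2->D; (3,4):dx=-2,dy=+2->D
  (3,5):dx=-5,dy=-8->C; (3,6):dx=-6,dy=-7->C; (3,7):dx=+1,dy=-5->D; (4,5):dx=-3,dy=-10->C
  (4,6):dx=-4,dy=-9->C; (4,7):dx=+3,dy=-7->D; (5,6):dx=-1,dy=+1->D; (5,7):dx=+6,dy=+3->C
  (6,7):dx=+7,dy=+2->C
Step 2: C = 14, D = 7, total pairs = 21.
Step 3: tau = (C - D)/(n(n-1)/2) = (14 - 7)/21 = 0.333333.
Step 4: Exact two-sided p-value (enumerate n! = 5040 permutations of y under H0): p = 0.381349.
Step 5: alpha = 0.05. fail to reject H0.

tau_b = 0.3333 (C=14, D=7), p = 0.381349, fail to reject H0.


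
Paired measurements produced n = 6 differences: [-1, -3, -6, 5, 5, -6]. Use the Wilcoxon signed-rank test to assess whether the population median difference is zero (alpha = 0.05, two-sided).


Step 1: Drop any zero differences (none here) and take |d_i|.
|d| = [1, 3, 6, 5, 5, 6]
Step 2: Midrank |d_i| (ties get averaged ranks).
ranks: |1|->1, |3|->2, |6|->5.5, |5|->3.5, |5|->3.5, |6|->5.5
Step 3: Attach original signs; sum ranks with positive sign and with negative sign.
W+ = 3.5 + 3.5 = 7
W- = 1 + 2 + 5.5 + 5.5 = 14
(Check: W+ + W- = 21 should equal n(n+1)/2 = 21.)
Step 4: Test statistic W = min(W+, W-) = 7.
Step 5: Ties in |d|, so use the tie-corrected normal approximation.
        E[W] = n(n+1)/4 = 6*7/4 = 10.5.
        Tie groups: |d|=5 (t=2), |d|=6 (t=2); sum(t^3 - t) = 12.
        Var[W] = n(n+1)(2n+1)/24 - sum(t^3-t)/48 = 546/24 - 12/48 = 22.5.
        z = (W - E[W]) / sqrt(Var[W]) = (7 - 10.5) / 4.7434 = -0.7379.
        Two-sided p = 2*Phi(z) = 0.460597.
Step 6: alpha = 0.05. fail to reject H0.

W+ = 7, W- = 14, W = min = 7, p = 0.460597, fail to reject H0.


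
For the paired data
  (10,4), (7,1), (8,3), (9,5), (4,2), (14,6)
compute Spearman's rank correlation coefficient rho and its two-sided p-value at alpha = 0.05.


Step 1: Rank x and y separately (midranks; no ties here).
rank(x): 10->5, 7->2, 8->3, 9->4, 4->1, 14->6
rank(y): 4->4, 1->1, 3->3, 5->5, 2->2, 6->6
Step 2: d_i = R_x(i) - R_y(i); compute d_i^2.
  (5-4)^2=1, (2-1)^2=1, (3-3)^2=0, (4-5)^2=1, (1-2)^2=1, (6-6)^2=0
sum(d^2) = 4.
Step 3: rho = 1 - 6*4 / (6*(6^2 - 1)) = 1 - 24/210 = 0.885714.
Step 4: Under H0, t = rho * sqrt((n-2)/(1-rho^2)) = 3.8158 ~ t(4).
Step 5: Two-sided p-value from the t-distribution with 4 df = 0.018845.
Step 6: alpha = 0.05. reject H0.

rho = 0.8857, p = 0.018845, reject H0 at alpha = 0.05.


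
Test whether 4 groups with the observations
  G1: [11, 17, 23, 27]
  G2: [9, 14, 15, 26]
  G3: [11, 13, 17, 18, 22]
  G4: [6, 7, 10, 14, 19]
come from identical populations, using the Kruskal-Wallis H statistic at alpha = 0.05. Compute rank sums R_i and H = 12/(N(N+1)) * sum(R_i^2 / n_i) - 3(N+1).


Step 1: Combine all N = 18 observations and assign midranks.
sorted (value, group, rank): (6,G4,1), (7,G4,2), (9,G2,3), (10,G4,4), (11,G1,5.5), (11,G3,5.5), (13,G3,7), (14,G2,8.5), (14,G4,8.5), (15,G2,10), (17,G1,11.5), (17,G3,11.5), (18,G3,13), (19,G4,14), (22,G3,15), (23,G1,16), (26,G2,17), (27,G1,18)
Step 2: Sum ranks within each group.
R_1 = 51 (n_1 = 4)
R_2 = 38.5 (n_2 = 4)
R_3 = 52 (n_3 = 5)
R_4 = 29.5 (n_4 = 5)
Step 3: H = 12/(N(N+1)) * sum(R_i^2/n_i) - 3(N+1)
     = 12/(18*19) * (51^2/4 + 38.5^2/4 + 52^2/5 + 29.5^2/5) - 3*19
     = 0.035088 * 1735.66 - 57
     = 3.900439.
Step 4: Ties present; correction factor C = 1 - 18/(18^3 - 18) = 0.996904. Corrected H = 3.900439 / 0.996904 = 3.912552.
Step 5: Under H0, H ~ chi^2(3); p-value = 0.271063.
Step 6: alpha = 0.05. fail to reject H0.

H = 3.9126, df = 3, p = 0.271063, fail to reject H0.


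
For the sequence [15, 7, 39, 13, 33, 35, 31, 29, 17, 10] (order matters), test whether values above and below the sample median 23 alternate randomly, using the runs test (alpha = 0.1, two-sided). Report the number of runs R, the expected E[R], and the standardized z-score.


Step 1: Compute median = 23; label A = above, B = below.
Labels in order: BBABAAAABB  (n_A = 5, n_B = 5)
Step 2: Count runs R = 5.
Step 3: Under H0 (random ordering), E[R] = 2*n_A*n_B/(n_A+n_B) + 1 = 2*5*5/10 + 1 = 6.0000.
        Var[R] = 2*n_A*n_B*(2*n_A*n_B - n_A - n_B) / ((n_A+n_B)^2 * (n_A+n_B-1)) = 2000/900 = 2.2222.
        SD[R] = 1.4907.
Step 4: Continuity-corrected z = (R + 0.5 - E[R]) / SD[R] = (5 + 0.5 - 6.0000) / 1.4907 = -0.3354.
Step 5: Two-sided p-value via normal approximation = 2*(1 - Phi(|z|)) = 0.737316.
Step 6: alpha = 0.1. fail to reject H0.

R = 5, z = -0.3354, p = 0.737316, fail to reject H0.


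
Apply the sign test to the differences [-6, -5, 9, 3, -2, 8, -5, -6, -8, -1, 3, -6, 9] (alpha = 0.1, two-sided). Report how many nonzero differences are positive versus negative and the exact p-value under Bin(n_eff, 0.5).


Step 1: Discard zero differences. Original n = 13; n_eff = number of nonzero differences = 13.
Nonzero differences (with sign): -6, -5, +9, +3, -2, +8, -5, -6, -8, -1, +3, -6, +9
Step 2: Count signs: positive = 5, negative = 8.
Step 3: Under H0: P(positive) = 0.5, so the number of positives S ~ Bin(13, 0.5).
Step 4: Two-sided exact p-value = sum of Bin(13,0.5) probabilities at or below the observed probability = 0.581055.
Step 5: alpha = 0.1. fail to reject H0.

n_eff = 13, pos = 5, neg = 8, p = 0.581055, fail to reject H0.


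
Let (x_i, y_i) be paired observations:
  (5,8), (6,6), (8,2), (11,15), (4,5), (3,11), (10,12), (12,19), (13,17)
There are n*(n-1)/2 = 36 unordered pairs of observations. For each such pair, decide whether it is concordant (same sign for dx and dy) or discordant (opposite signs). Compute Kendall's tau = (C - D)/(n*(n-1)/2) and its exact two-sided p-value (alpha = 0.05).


Step 1: Enumerate the 36 unordered pairs (i,j) with i<j and classify each by sign(x_j-x_i) * sign(y_j-y_i).
  (1,2):dx=+1,dy=-2->D; (1,3):dx=+3,dy=-6->D; (1,4):dx=+6,dy=+7->C; (1,5):dx=-1,dy=-3->C
  (1,6):dx=-2,dy=+3->D; (1,7):dx=+5,dy=+4->C; (1,8):dx=+7,dy=+11->C; (1,9):dx=+8,dy=+9->C
  (2,3):dx=+2,dy=-4->D; (2,4):dx=+5,dy=+9->C; (2,5):dx=-2,dy=-1->C; (2,6):dx=-3,dy=+5->D
  (2,7):dx=+4,dy=+6->C; (2,8):dx=+6,dy=+13->C; (2,9):dx=+7,dy=+11->C; (3,4):dx=+3,dy=+13->C
  (3,5):dx=-4,dy=+3->D; (3,6):dx=-5,dy=+9->D; (3,7):dx=+2,dy=+10->C; (3,8):dx=+4,dy=+17->C
  (3,9):dx=+5,dy=+15->C; (4,5):dx=-7,dy=-10->C; (4,6):dx=-8,dy=-4->C; (4,7):dx=-1,dy=-3->C
  (4,8):dx=+1,dy=+4->C; (4,9):dx=+2,dy=+2->C; (5,6):dx=-1,dy=+6->D; (5,7):dx=+6,dy=+7->C
  (5,8):dx=+8,dy=+14->C; (5,9):dx=+9,dy=+12->C; (6,7):dx=+7,dy=+1->C; (6,8):dx=+9,dy=+8->C
  (6,9):dx=+10,dy=+6->C; (7,8):dx=+2,dy=+7->C; (7,9):dx=+3,dy=+5->C; (8,9):dx=+1,dy=-2->D
Step 2: C = 27, D = 9, total pairs = 36.
Step 3: tau = (C - D)/(n(n-1)/2) = (27 - 9)/36 = 0.500000.
Step 4: Exact two-sided p-value (enumerate n! = 362880 permutations of y under H0): p = 0.075176.
Step 5: alpha = 0.05. fail to reject H0.

tau_b = 0.5000 (C=27, D=9), p = 0.075176, fail to reject H0.


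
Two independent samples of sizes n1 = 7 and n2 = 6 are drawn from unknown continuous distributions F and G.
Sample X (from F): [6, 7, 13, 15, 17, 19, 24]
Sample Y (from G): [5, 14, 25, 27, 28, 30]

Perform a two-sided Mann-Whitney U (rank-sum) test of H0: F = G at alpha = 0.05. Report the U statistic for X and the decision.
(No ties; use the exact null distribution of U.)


Step 1: Combine and sort all 13 observations; assign midranks.
sorted (value, group): (5,Y), (6,X), (7,X), (13,X), (14,Y), (15,X), (17,X), (19,X), (24,X), (25,Y), (27,Y), (28,Y), (30,Y)
ranks: 5->1, 6->2, 7->3, 13->4, 14->5, 15->6, 17->7, 19->8, 24->9, 25->10, 27->11, 28->12, 30->13
Step 2: Rank sum for X: R1 = 2 + 3 + 4 + 6 + 7 + 8 + 9 = 39.
Step 3: U_X = R1 - n1(n1+1)/2 = 39 - 7*8/2 = 39 - 28 = 11.
       U_Y = n1*n2 - U_X = 42 - 11 = 31.
Step 4: No ties, so the exact null distribution of U (based on enumerating the C(13,7) = 1716 equally likely rank assignments) gives the two-sided p-value.
Step 5: p-value = 0.180653; compare to alpha = 0.05. fail to reject H0.

U_X = 11, p = 0.180653, fail to reject H0 at alpha = 0.05.
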